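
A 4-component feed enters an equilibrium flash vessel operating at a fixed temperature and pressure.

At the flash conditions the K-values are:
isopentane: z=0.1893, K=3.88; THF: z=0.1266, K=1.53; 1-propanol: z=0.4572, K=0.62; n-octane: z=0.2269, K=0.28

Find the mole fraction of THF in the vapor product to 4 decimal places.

y_THF = 0.1725

Newton iteration, ψ⁰ = 0.5:
  ψ = 0.5000: g = -0.19327, g' = -0.6737 → ψ = 0.2131
  ψ = 0.2131: g = 0.01608, g' = -0.8739 → ψ = 0.2315
  ψ = 0.2315: g = 0.00030, g' = -0.8421 → ψ = 0.2319
Converged at ψ = 0.2319.
Compositions from xᵢ = zᵢ/(1+ψ(Kᵢ−1)), yᵢ = Kᵢxᵢ:
  isopentane: x = 0.1135, y = 0.4404
  THF: x = 0.1127, y = 0.1725
  1-propanol: x = 0.5014, y = 0.3109
  n-octane: x = 0.2724, y = 0.0763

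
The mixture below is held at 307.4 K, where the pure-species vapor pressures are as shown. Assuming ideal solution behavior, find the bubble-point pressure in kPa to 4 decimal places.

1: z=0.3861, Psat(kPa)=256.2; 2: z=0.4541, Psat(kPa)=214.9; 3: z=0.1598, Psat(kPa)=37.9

Pbub = 202.5613 kPa

At the bubble point ψ → 0, so ΣzᵢKᵢ = 1 with Kᵢ = Pᵢˢᵃᵗ/P ⇒ P = ΣzᵢPᵢˢᵃᵗ.
P = 0.3861·256.2 + 0.4541·214.9 + 0.1598·37.9 = 202.5613 kPa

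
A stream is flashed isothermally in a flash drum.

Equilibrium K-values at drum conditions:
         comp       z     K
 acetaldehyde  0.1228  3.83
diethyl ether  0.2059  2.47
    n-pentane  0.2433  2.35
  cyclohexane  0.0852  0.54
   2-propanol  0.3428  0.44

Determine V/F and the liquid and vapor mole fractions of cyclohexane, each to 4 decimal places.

Material balance + equilibrium reduce to Σ zᵢ(Kᵢ−1)/(1+V/F(Kᵢ−1)) = 0.
Feasibility: ΣzᵢKᵢ = 1.7475, Σzᵢ/Kᵢ = 1.1558 — both > 1, two phases present.
Iterate (Newton) starting at V/F = 0.37:
  V/F = 0.3700: g = 0.29548, g' = -0.8158 → V/F = 0.7322
  V/F = 0.7322: g = 0.03958, g' = -0.6694 → V/F = 0.7913
  V/F = 0.7913: g = -0.00037, g' = -0.6837 → V/F = 0.7908
Converged at V/F = 0.7908.
Compositions from xᵢ = zᵢ/(1+V/F(Kᵢ−1)), yᵢ = Kᵢxᵢ:
  acetaldehyde: x = 0.0379, y = 0.1453
  diethyl ether: x = 0.0952, y = 0.2352
  n-pentane: x = 0.1177, y = 0.2765
  cyclohexane: x = 0.1339, y = 0.0723
  2-propanol: x = 0.6153, y = 0.2707

V/F = 0.7908, x_cyclohexane = 0.1339, y_cyclohexane = 0.0723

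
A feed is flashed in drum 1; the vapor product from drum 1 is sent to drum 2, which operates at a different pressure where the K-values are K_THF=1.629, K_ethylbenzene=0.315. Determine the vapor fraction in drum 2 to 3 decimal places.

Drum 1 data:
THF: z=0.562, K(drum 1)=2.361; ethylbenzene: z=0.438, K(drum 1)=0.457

Drum 1:
Material balance + equilibrium reduce to Σ zᵢ(Kᵢ−1)/(1+ψ₁(Kᵢ−1)) = 0.
g(0) = ΣzᵢKᵢ − 1 = 0.527 and g(1) = 1 − Σzᵢ/Kᵢ = -0.196, so a root lies in (0, 1).
Binary case is linear: z₁(K₁−1)(1+ψ₁(K₂−1)) + z₂(K₂−1)(1+ψ₁(K₁−1)) = 0
⇒ ψ₁ = [z₁(K₁−1)+z₂(K₂−1)] / [−(K₁−1)(K₂−1)] = 0.5270/0.7390 = 0.713
Drum-1 compositions:
  THF: x = 0.285, y = 0.673
  ethylbenzene: x = 0.715, y = 0.327
Drum-2 feed = drum-1 vapor: z₂ = (0.6733, 0.3267).
Drum 2:
Rachford–Rice: g(ψ₂) = Σ zᵢ(Kᵢ−1)/(1+ψ₂(Kᵢ−1)) = 0.
Feasibility: ΣzᵢKᵢ = 1.200, Σzᵢ/Kᵢ = 1.450 — both > 1, two phases present.
Binary case is linear: z₁(K₁−1)(1+ψ₂(K₂−1)) + z₂(K₂−1)(1+ψ₂(K₁−1)) = 0
⇒ ψ₂ = [z₁(K₁−1)+z₂(K₂−1)] / [−(K₁−1)(K₂−1)] = 0.1998/0.4309 = 0.464
  THF: x = 0.521, y = 0.849
  ethylbenzene: x = 0.479, y = 0.151

V/F (drum 2) = 0.464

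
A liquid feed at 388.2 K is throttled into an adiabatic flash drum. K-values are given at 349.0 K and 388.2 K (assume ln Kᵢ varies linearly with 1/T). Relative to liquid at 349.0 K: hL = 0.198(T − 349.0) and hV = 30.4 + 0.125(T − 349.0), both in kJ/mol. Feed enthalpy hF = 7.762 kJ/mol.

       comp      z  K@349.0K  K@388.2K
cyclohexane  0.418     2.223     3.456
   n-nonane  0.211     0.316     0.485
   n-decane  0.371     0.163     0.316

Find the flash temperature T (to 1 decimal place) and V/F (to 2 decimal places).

Adiabatic flash: solve Rachford–Rice at each trial T, then check hF = ψ·hV(T) + (1−ψ)·hL(T).
  T = 349.0 K: K = (2.223, 0.316, 0.163), RR gives ψ = 0.059, H_out = 1.786 kJ/mol
  T = 388.2 K: K = (3.456, 0.485, 0.316), RR gives ψ = 0.430, H_out = 19.609 kJ/mol
  T = 368.6 K: K = (2.804, 0.396, 0.231), RR gives ψ = 0.265, H_out = 11.563 kJ/mol
  T = 358.8 K: K = (2.505, 0.355, 0.195), RR gives ψ = 0.172, H_out = 7.043 kJ/mol
  T = 363.7 K: K = (2.652, 0.375, 0.212), RR gives ψ = 0.220, H_out = 9.370 kJ/mol
  T = 361.2 K: K = (2.577, 0.365, 0.203), RR gives ψ = 0.196, H_out = 8.202 kJ/mol
Linear interpolation between T = 358.8 (H_out = 7.043) and T = 361.2 (H_out = 8.202) on hF = 7.762 gives T ≈ 360.3 K, at which ψ = 0.19.

T = 360.3 K, V/F = 0.19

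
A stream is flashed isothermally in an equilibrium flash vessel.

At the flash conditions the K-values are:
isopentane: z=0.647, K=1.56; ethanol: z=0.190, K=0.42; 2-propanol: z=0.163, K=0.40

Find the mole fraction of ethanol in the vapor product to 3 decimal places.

y_ethanol = 0.109

Material balance + equilibrium reduce to Σ zᵢ(Kᵢ−1)/(1+ψ(Kᵢ−1)) = 0.
g(0) = ΣzᵢKᵢ − 1 = 0.154 and g(1) = 1 − Σzᵢ/Kᵢ = -0.275, so a root lies in (0, 1).
Newton iteration, ψ⁰ = 0.5:
  ψ = 0.500: g = -0.0119, g' = -0.370 → ψ = 0.468
Converged at ψ = 0.468.
Compositions from xᵢ = zᵢ/(1+ψ(Kᵢ−1)), yᵢ = Kᵢxᵢ:
  isopentane: x = 0.513, y = 0.800
  ethanol: x = 0.261, y = 0.109
  2-propanol: x = 0.227, y = 0.091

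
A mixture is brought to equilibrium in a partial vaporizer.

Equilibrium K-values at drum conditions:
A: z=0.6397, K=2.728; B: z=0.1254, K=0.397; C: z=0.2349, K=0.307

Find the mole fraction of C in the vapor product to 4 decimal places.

Rachford–Rice: g(V/F) = Σ zᵢ(Kᵢ−1)/(1+V/F(Kᵢ−1)) = 0.
Check two-phase: ΣzᵢKᵢ = 1.8670 > 1 and Σzᵢ/Kᵢ = 1.3155 > 1, so g(0) = 0.8670 > 0 and g(1) = -0.3155 < 0.
Iterate (Newton) starting at V/F = 0.5:
  V/F = 0.5000: g = 0.23567, g' = -0.9074 → V/F = 0.7597
  V/F = 0.7597: g = -0.00539, g' = -1.0155 → V/F = 0.7544
Converged at V/F = 0.7544.
Compositions from xᵢ = zᵢ/(1+V/F(Kᵢ−1)), yᵢ = Kᵢxᵢ:
  A: x = 0.2777, y = 0.7575
  B: x = 0.2301, y = 0.0913
  C: x = 0.4923, y = 0.1511

y_C = 0.1511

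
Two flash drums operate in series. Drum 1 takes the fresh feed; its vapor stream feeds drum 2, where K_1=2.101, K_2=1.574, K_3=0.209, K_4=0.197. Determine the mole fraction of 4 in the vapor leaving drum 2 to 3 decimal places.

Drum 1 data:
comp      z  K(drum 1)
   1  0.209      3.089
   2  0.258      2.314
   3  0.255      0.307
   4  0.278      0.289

y_4 (drum 2) = 0.051

Drum 1:
Material balance + equilibrium reduce to Σ zᵢ(Kᵢ−1)/(1+ψ₁(Kᵢ−1)) = 0.
Feasibility: ΣzᵢKᵢ = 1.401, Σzᵢ/Kᵢ = 1.972 — both > 1, two phases present.
Iterate (Newton) starting at ψ₁ = 0.6:
  ψ₁ = 0.600: g = -0.2639, g' = -1.105 → ψ₁ = 0.361
  ψ₁ = 0.361: g = -0.0230, g' = -0.973 → ψ₁ = 0.338
Converged at ψ₁ = 0.338.
Drum-1 compositions:
  1: x = 0.123, y = 0.379
  2: x = 0.179, y = 0.414
  3: x = 0.333, y = 0.102
  4: x = 0.366, y = 0.106
Drum-2 feed = drum-1 vapor: z₂ = (0.3786, 0.4135, 0.1022, 0.1057).
Drum 2:
Let ψ₂ = V/F and solve Σ zᵢ(Kᵢ−1)/(1+ψ₂(Kᵢ−1)) = 0.
Check two-phase: ΣzᵢKᵢ = 1.488 > 1 and Σzᵢ/Kᵢ = 1.469 > 1, so g(0) = 0.488 > 0 and g(1) = -0.469 < 0.
Iterate (Newton) starting at ψ₂ = 0.5:
  ψ₂ = 0.500: g = 0.1776, g' = -0.638 → ψ₂ = 0.778
  ψ₂ = 0.778: g = -0.0481, g' = -1.116 → ψ₂ = 0.735
  ψ₂ = 0.735: g = -0.0031, g' = -0.979 → ψ₂ = 0.732
Converged at ψ₂ = 0.732.
  1: x = 0.210, y = 0.440
  2: x = 0.291, y = 0.458
  3: x = 0.243, y = 0.051
  4: x = 0.256, y = 0.051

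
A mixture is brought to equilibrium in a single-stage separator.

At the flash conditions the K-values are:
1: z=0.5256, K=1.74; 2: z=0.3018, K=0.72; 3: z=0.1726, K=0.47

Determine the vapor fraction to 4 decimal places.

ψ = 0.7199

Let ψ = V/F and solve Σ zᵢ(Kᵢ−1)/(1+ψ(Kᵢ−1)) = 0.
g(0) = ΣzᵢKᵢ − 1 = 0.2130 and g(1) = 1 − Σzᵢ/Kᵢ = -0.0885, so a root lies in (0, 1).
Newton iteration, ψ⁰ = 0.5:
  ψ = 0.5000: g = 0.06118, g' = -0.2751 → ψ = 0.7224
  ψ = 0.7224: g = -0.00071, g' = -0.2867 → ψ = 0.7199
Converged at ψ = 0.7199.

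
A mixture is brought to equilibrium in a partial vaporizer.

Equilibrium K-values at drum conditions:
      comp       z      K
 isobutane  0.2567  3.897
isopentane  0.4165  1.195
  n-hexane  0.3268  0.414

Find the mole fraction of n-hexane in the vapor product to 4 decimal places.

y_n-hexane = 0.2264

Material balance + equilibrium reduce to Σ zᵢ(Kᵢ−1)/(1+β(Kᵢ−1)) = 0.
g(0) = ΣzᵢKᵢ − 1 = 0.6334 and g(1) = 1 − Σzᵢ/Kᵢ = -0.2038, so a root lies in (0, 1).
Newton–Raphson from β = 0.5:
  β = 0.5000: g = 0.10685, g' = -0.5970 → β = 0.6790
  β = 0.6790: g = 0.00431, g' = -0.5666 → β = 0.6866
Converged at β = 0.6866.
Compositions from xᵢ = zᵢ/(1+β(Kᵢ−1)), yᵢ = Kᵢxᵢ:
  isobutane: x = 0.0859, y = 0.3347
  isopentane: x = 0.3673, y = 0.4389
  n-hexane: x = 0.5468, y = 0.2264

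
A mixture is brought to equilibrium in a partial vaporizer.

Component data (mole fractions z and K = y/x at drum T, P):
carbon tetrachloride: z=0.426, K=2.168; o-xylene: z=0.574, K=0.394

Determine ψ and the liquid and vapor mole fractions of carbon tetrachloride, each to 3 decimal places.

Material balance + equilibrium reduce to Σ zᵢ(Kᵢ−1)/(1+ψ(Kᵢ−1)) = 0.
Feasibility: ΣzᵢKᵢ = 1.150, Σzᵢ/Kᵢ = 1.653 — both > 1, two phases present.
Iterate (Newton) starting at ψ = 0.5:
  ψ = 0.500: g = -0.1849, g' = -0.666 → ψ = 0.222
  ψ = 0.222: g = -0.0069, g' = -0.648 → ψ = 0.212
Converged at ψ = 0.212.
Compositions from xᵢ = zᵢ/(1+ψ(Kᵢ−1)), yᵢ = Kᵢxᵢ:
  carbon tetrachloride: x = 0.342, y = 0.741
  o-xylene: x = 0.658, y = 0.259

ψ = 0.212, x_carbon tetrachloride = 0.342, y_carbon tetrachloride = 0.741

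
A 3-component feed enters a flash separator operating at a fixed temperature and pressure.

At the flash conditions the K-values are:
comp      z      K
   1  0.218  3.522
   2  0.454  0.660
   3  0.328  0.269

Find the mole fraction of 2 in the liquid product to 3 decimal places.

x_2 = 0.473

Let ψ = V/F and solve Σ zᵢ(Kᵢ−1)/(1+ψ(Kᵢ−1)) = 0.
Check two-phase: ΣzᵢKᵢ = 1.156 > 1 and Σzᵢ/Kᵢ = 1.969 > 1, so g(0) = 0.156 > 0 and g(1) = -0.969 < 0.
Iterate (Newton) starting at ψ = 0.35:
  ψ = 0.350: g = -0.2054, g' = -0.775 → ψ = 0.085
  ψ = 0.085: g = 0.0380, g' = -1.195 → ψ = 0.117
  ψ = 0.117: g = 0.0017, g' = -1.093 → ψ = 0.118
Converged at ψ = 0.118.
Compositions from xᵢ = zᵢ/(1+ψ(Kᵢ−1)), yᵢ = Kᵢxᵢ:
  1: x = 0.168, y = 0.591
  2: x = 0.473, y = 0.312
  3: x = 0.359, y = 0.097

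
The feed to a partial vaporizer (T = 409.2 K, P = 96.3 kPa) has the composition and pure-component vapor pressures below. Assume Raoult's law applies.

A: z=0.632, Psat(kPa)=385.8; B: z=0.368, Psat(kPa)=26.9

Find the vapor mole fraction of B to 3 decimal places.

y_B = 0.225

Raoult's law: Kᵢ = Pᵢˢᵃᵗ/P = Pᵢˢᵃᵗ/96.3.
  K_A = 385.8/96.3 = 4.00623, K_B = 26.9/96.3 = 0.27934
Material balance + equilibrium reduce to Σ zᵢ(Kᵢ−1)/(1+β(Kᵢ−1)) = 0.
Check two-phase: ΣzᵢKᵢ = 2.635 > 1 and Σzᵢ/Kᵢ = 1.475 > 1, so g(0) = 1.635 > 0 and g(1) = -0.475 < 0.
Binary case is linear: z₁(K₁−1)(1+β(K₂−1)) + z₂(K₂−1)(1+β(K₁−1)) = 0
⇒ β = [z₁(K₁−1)+z₂(K₂−1)] / [−(K₁−1)(K₂−1)] = 1.6347/2.1665 = 0.755
Compositions from xᵢ = zᵢ/(1+β(Kᵢ−1)), yᵢ = Kᵢxᵢ:
  A: x = 0.193, y = 0.775
  B: x = 0.807, y = 0.225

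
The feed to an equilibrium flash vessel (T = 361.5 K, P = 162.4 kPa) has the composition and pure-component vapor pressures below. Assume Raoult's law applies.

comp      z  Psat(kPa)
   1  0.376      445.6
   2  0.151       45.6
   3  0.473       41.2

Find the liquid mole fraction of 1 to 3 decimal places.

x_1 = 0.298

Raoult's law: Kᵢ = Pᵢˢᵃᵗ/P = Pᵢˢᵃᵗ/162.4.
  K_1 = 445.6/162.4 = 2.74384, K_2 = 45.6/162.4 = 0.28079, K_3 = 41.2/162.4 = 0.25369
Material balance + equilibrium reduce to Σ zᵢ(Kᵢ−1)/(1+V/F(Kᵢ−1)) = 0.
Check two-phase: ΣzᵢKᵢ = 1.194 > 1 and Σzᵢ/Kᵢ = 2.539 > 1, so g(0) = 0.194 > 0 and g(1) = -1.539 < 0.
Newton iteration, V/F⁰ = 0.5:
  V/F = 0.500: g = -0.3825, g' = -1.187 → V/F = 0.178
  V/F = 0.178: g = -0.0311, g' = -1.119 → V/F = 0.150
Converged at V/F = 0.150.
Compositions from xᵢ = zᵢ/(1+V/F(Kᵢ−1)), yᵢ = Kᵢxᵢ:
  1: x = 0.298, y = 0.817
  2: x = 0.169, y = 0.048
  3: x = 0.533, y = 0.135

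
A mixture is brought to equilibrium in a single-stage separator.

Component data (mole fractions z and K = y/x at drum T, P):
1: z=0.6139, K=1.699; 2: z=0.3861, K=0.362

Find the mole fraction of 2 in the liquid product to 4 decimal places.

Rachford–Rice: g(ψ) = Σ zᵢ(Kᵢ−1)/(1+ψ(Kᵢ−1)) = 0.
g(0) = ΣzᵢKᵢ − 1 = 0.1828 and g(1) = 1 − Σzᵢ/Kᵢ = -0.4279, so a root lies in (0, 1).
Binary case is linear: z₁(K₁−1)(1+ψ(K₂−1)) + z₂(K₂−1)(1+ψ(K₁−1)) = 0
⇒ ψ = [z₁(K₁−1)+z₂(K₂−1)] / [−(K₁−1)(K₂−1)] = 0.18278/0.44596 = 0.4099
Compositions from xᵢ = zᵢ/(1+ψ(Kᵢ−1)), yᵢ = Kᵢxᵢ:
  1: x = 0.4772, y = 0.8107
  2: x = 0.5228, y = 0.1893

x_2 = 0.5228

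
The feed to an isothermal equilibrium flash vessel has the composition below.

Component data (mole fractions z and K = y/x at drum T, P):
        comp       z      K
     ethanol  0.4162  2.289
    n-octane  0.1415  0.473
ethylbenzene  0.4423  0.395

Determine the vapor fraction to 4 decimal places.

Rachford–Rice: g(ψ) = Σ zᵢ(Kᵢ−1)/(1+ψ(Kᵢ−1)) = 0.
Feasibility: ΣzᵢKᵢ = 1.1943, Σzᵢ/Kᵢ = 1.6007 — both > 1, two phases present.
Newton–Raphson from ψ = 0.5:
  ψ = 0.5000: g = -0.15867, g' = -0.6609 → ψ = 0.2599
  ψ = 0.2599: g = -0.00209, g' = -0.6687 → ψ = 0.2568
Converged at ψ = 0.2568.

ψ = 0.2568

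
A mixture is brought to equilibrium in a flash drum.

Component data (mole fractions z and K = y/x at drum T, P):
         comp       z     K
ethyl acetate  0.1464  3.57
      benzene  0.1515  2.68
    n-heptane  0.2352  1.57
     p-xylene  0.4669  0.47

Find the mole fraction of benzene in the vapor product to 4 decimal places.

Rachford–Rice: g(V/F) = Σ zᵢ(Kᵢ−1)/(1+V/F(Kᵢ−1)) = 0.
Feasibility: ΣzᵢKᵢ = 1.5174, Σzᵢ/Kᵢ = 1.2408 — both > 1, two phases present.
Newton–Raphson from V/F = 0.32:
  V/F = 0.3200: g = 0.18737, g' = -0.7169 → V/F = 0.5814
  V/F = 0.5814: g = 0.02264, g' = -0.5820 → V/F = 0.6203
  V/F = 0.6203: g = 0.00007, g' = -0.5790 → V/F = 0.6204
Converged at V/F = 0.6204.
Compositions from xᵢ = zᵢ/(1+V/F(Kᵢ−1)), yᵢ = Kᵢxᵢ:
  ethyl acetate: x = 0.0564, y = 0.2014
  benzene: x = 0.0742, y = 0.1988
  n-heptane: x = 0.1738, y = 0.2728
  p-xylene: x = 0.6956, y = 0.3269

y_benzene = 0.1988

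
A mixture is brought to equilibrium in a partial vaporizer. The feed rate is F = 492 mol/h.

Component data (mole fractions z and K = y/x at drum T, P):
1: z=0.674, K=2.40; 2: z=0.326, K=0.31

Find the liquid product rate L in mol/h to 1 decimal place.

Rachford–Rice: g(ψ) = Σ zᵢ(Kᵢ−1)/(1+ψ(Kᵢ−1)) = 0.
Check two-phase: ΣzᵢKᵢ = 1.719 > 1 and Σzᵢ/Kᵢ = 1.332 > 1, so g(0) = 0.719 > 0 and g(1) = -0.332 < 0.
Binary case is linear: z₁(K₁−1)(1+ψ(K₂−1)) + z₂(K₂−1)(1+ψ(K₁−1)) = 0
⇒ ψ = [z₁(K₁−1)+z₂(K₂−1)] / [−(K₁−1)(K₂−1)] = 0.7187/0.9660 = 0.744
Then V = ψ·F = 0.7440·492 = 366.0 mol/h and L = F − V = 126.0 mol/h.

L = 126.0 mol/h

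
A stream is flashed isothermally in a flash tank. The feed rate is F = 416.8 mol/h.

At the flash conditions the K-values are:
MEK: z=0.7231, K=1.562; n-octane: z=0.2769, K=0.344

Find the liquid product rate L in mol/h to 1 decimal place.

L = 162.7 mol/h

Newton–Raphson from ψ = 0.49:
  ψ = 0.4900: g = 0.05094, g' = -0.3992 → ψ = 0.6176
  ψ = 0.6176: g = -0.00369, g' = -0.4626 → ψ = 0.6096
Converged at ψ = 0.6096.
Then V = ψ·F = 0.6096·416.8 = 254.1 mol/h and L = F − V = 162.7 mol/h.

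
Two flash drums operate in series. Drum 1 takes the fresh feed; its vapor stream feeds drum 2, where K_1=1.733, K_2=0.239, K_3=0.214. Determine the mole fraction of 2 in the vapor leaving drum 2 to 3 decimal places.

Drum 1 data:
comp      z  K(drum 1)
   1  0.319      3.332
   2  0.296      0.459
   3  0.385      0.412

Drum 1:
Let ψ₁ = V/F and solve Σ zᵢ(Kᵢ−1)/(1+ψ₁(Kᵢ−1)) = 0.
Check two-phase: ΣzᵢKᵢ = 1.357 > 1 and Σzᵢ/Kᵢ = 1.675 > 1, so g(0) = 0.357 > 0 and g(1) = -0.675 < 0.
Iterate (Newton) starting at ψ₁ = 0.5:
  ψ₁ = 0.500: g = -0.1967, g' = -0.800 → ψ₁ = 0.254
  ψ₁ = 0.254: g = 0.0154, g' = -0.985 → ψ₁ = 0.270
Converged at ψ₁ = 0.270.
Drum-1 compositions:
  1: x = 0.196, y = 0.652
  2: x = 0.347, y = 0.159
  3: x = 0.458, y = 0.189
Drum-2 feed = drum-1 vapor: z₂ = (0.6524, 0.1591, 0.1885).
Drum 2:
Material balance + equilibrium reduce to Σ zᵢ(Kᵢ−1)/(1+ψ₂(Kᵢ−1)) = 0.
Check two-phase: ΣzᵢKᵢ = 1.209 > 1 and Σzᵢ/Kᵢ = 1.923 > 1, so g(0) = 0.209 > 0 and g(1) = -0.923 < 0.
Newton iteration, ψ₂⁰ = 0.5:
  ψ₂ = 0.500: g = -0.0896, g' = -0.744 → ψ₂ = 0.380
  ψ₂ = 0.380: g = -0.0073, g' = -0.633 → ψ₂ = 0.368
Converged at ψ₂ = 0.368.
  1: x = 0.514, y = 0.890
  2: x = 0.221, y = 0.053
  3: x = 0.265, y = 0.057

y_2 (drum 2) = 0.053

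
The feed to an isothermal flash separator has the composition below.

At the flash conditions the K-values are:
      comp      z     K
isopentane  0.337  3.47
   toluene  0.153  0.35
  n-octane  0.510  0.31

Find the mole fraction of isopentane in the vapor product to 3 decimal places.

Material balance + equilibrium reduce to Σ zᵢ(Kᵢ−1)/(1+V/F(Kᵢ−1)) = 0.
g(0) = ΣzᵢKᵢ − 1 = 0.381 and g(1) = 1 − Σzᵢ/Kᵢ = -1.179, so a root lies in (0, 1).
Newton iteration, V/F⁰ = 0.4:
  V/F = 0.400: g = -0.2017, g' = -1.101 → V/F = 0.217
  V/F = 0.217: g = 0.0125, g' = -1.295 → V/F = 0.226
  V/F = 0.226: g = 0.0001, g' = -1.275 → V/F = 0.227
Converged at V/F = 0.227.
Compositions from xᵢ = zᵢ/(1+V/F(Kᵢ−1)), yᵢ = Kᵢxᵢ:
  isopentane: x = 0.216, y = 0.750
  toluene: x = 0.179, y = 0.063
  n-octane: x = 0.604, y = 0.187

y_isopentane = 0.750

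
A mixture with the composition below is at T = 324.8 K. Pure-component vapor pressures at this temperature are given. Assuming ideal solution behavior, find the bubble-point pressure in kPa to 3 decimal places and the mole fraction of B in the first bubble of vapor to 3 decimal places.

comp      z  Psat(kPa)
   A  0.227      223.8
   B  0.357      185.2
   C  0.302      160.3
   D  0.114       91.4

Pbub = 175.749 kPa, y_B = 0.376

At the bubble point ψ → 0, so ΣzᵢKᵢ = 1 with Kᵢ = Pᵢˢᵃᵗ/P ⇒ P = ΣzᵢPᵢˢᵃᵗ.
P = 0.227·223.8 + 0.357·185.2 + 0.302·160.3 + 0.114·91.4 = 175.749 kPa
yᵢ = zᵢPᵢˢᵃᵗ/P ⇒ y_B = 0.357·185.2/175.749 = 0.376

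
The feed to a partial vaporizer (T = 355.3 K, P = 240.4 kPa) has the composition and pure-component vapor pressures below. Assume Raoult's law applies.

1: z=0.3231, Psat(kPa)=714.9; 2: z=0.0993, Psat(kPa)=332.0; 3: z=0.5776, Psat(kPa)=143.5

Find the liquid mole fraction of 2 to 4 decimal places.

x_2 = 0.0799

Raoult's law: Kᵢ = Pᵢˢᵃᵗ/P = Pᵢˢᵃᵗ/240.4.
  K_1 = 714.9/240.4 = 2.973794, K_2 = 332.0/240.4 = 1.381032, K_3 = 143.5/240.4 = 0.596922
Iterate (Newton) starting at β = 0.5:
  β = 0.5000: g = 0.06117, g' = -0.4762 → β = 0.6284
  β = 0.6284: g = 0.00337, g' = -0.4285 → β = 0.6363
Converged at β = 0.6363.
Compositions from xᵢ = zᵢ/(1+β(Kᵢ−1)), yᵢ = Kᵢxᵢ:
  1: x = 0.1432, y = 0.4259
  2: x = 0.0799, y = 0.1104
  3: x = 0.7769, y = 0.4637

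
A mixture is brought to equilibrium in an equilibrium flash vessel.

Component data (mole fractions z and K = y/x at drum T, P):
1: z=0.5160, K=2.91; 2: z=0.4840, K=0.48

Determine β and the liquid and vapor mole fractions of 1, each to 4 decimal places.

β = 0.7389, x_1 = 0.2140, y_1 = 0.6227

Rachford–Rice: g(β) = Σ zᵢ(Kᵢ−1)/(1+β(Kᵢ−1)) = 0.
Check two-phase: ΣzᵢKᵢ = 1.7339 > 1 and Σzᵢ/Kᵢ = 1.1857 > 1, so g(0) = 0.7339 > 0 and g(1) = -0.1857 < 0.
Binary case is linear: z₁(K₁−1)(1+β(K₂−1)) + z₂(K₂−1)(1+β(K₁−1)) = 0
⇒ β = [z₁(K₁−1)+z₂(K₂−1)] / [−(K₁−1)(K₂−1)] = 0.73388/0.99320 = 0.7389
Compositions from xᵢ = zᵢ/(1+β(Kᵢ−1)), yᵢ = Kᵢxᵢ:
  1: x = 0.2140, y = 0.6227
  2: x = 0.7860, y = 0.3773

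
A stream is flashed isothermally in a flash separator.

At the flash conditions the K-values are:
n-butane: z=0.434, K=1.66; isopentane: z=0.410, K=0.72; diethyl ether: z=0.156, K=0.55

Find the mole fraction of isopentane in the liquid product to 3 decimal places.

Newton–Raphson from ψ = 0.66:
  ψ = 0.660: g = -0.0412, g' = -0.204 → ψ = 0.458
  ψ = 0.458: g = -0.0002, g' = -0.204 → ψ = 0.457
Converged at ψ = 0.457.
Compositions from xᵢ = zᵢ/(1+ψ(Kᵢ−1)), yᵢ = Kᵢxᵢ:
  n-butane: x = 0.333, y = 0.553
  isopentane: x = 0.470, y = 0.339
  diethyl ether: x = 0.196, y = 0.108

x_isopentane = 0.470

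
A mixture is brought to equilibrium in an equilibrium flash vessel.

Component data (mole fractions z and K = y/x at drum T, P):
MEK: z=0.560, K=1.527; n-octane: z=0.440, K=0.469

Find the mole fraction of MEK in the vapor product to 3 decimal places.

y_MEK = 0.766

Rachford–Rice: g(V/F) = Σ zᵢ(Kᵢ−1)/(1+V/F(Kᵢ−1)) = 0.
Feasibility: ΣzᵢKᵢ = 1.061, Σzᵢ/Kᵢ = 1.305 — both > 1, two phases present.
Binary case is linear: z₁(K₁−1)(1+V/F(K₂−1)) + z₂(K₂−1)(1+V/F(K₁−1)) = 0
⇒ V/F = [z₁(K₁−1)+z₂(K₂−1)] / [−(K₁−1)(K₂−1)] = 0.0615/0.2798 = 0.220
Compositions from xᵢ = zᵢ/(1+V/F(Kᵢ−1)), yᵢ = Kᵢxᵢ:
  MEK: x = 0.502, y = 0.766
  n-octane: x = 0.498, y = 0.234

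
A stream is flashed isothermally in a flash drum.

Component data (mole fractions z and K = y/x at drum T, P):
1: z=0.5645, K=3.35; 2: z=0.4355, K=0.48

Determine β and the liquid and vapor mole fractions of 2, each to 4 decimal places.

Let β = V/F and solve Σ zᵢ(Kᵢ−1)/(1+β(Kᵢ−1)) = 0.
g(0) = ΣzᵢKᵢ − 1 = 1.1001 and g(1) = 1 − Σzᵢ/Kᵢ = -0.0758, so a root lies in (0, 1).
Newton iteration, β⁰ = 0.65:
  β = 0.6500: g = 0.18277, g' = -0.7567 → β = 0.8915
  β = 0.8915: g = 0.00642, g' = -0.7347 → β = 0.9003
Converged at β = 0.9003.
Compositions from xᵢ = zᵢ/(1+β(Kᵢ−1)), yᵢ = Kᵢxᵢ:
  1: x = 0.1812, y = 0.6070
  2: x = 0.8188, y = 0.3930

β = 0.9003, x_2 = 0.8188, y_2 = 0.3930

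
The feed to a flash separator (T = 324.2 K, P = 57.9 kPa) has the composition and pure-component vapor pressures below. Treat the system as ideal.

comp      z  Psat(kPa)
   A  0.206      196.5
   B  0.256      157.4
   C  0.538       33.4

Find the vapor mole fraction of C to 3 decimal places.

y_C = 0.476

Raoult's law: Kᵢ = Pᵢˢᵃᵗ/P = Pᵢˢᵃᵗ/57.9.
  K_A = 196.5/57.9 = 3.39378, K_B = 157.4/57.9 = 2.71848, K_C = 33.4/57.9 = 0.57686
Material balance + equilibrium reduce to Σ zᵢ(Kᵢ−1)/(1+β(Kᵢ−1)) = 0.
Feasibility: ΣzᵢKᵢ = 1.705, Σzᵢ/Kᵢ = 1.088 — both > 1, two phases present.
Newton iteration, β⁰ = 0.45:
  β = 0.450: g = 0.2043, g' = -0.661 → β = 0.759
  β = 0.759: g = 0.0306, g' = -0.500 → β = 0.820
  β = 0.820: g = 0.0003, g' = -0.491 → β = 0.821
Converged at β = 0.821.
Compositions from xᵢ = zᵢ/(1+β(Kᵢ−1)), yᵢ = Kᵢxᵢ:
  A: x = 0.069, y = 0.236
  B: x = 0.106, y = 0.289
  C: x = 0.824, y = 0.476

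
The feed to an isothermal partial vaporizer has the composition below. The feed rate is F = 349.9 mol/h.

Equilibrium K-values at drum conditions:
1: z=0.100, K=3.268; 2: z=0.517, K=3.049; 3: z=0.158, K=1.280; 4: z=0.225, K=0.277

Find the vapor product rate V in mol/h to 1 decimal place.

Material balance + equilibrium reduce to Σ zᵢ(Kᵢ−1)/(1+ψ(Kᵢ−1)) = 0.
Check two-phase: ΣzᵢKᵢ = 2.168 > 1 and Σzᵢ/Kᵢ = 1.136 > 1, so g(0) = 1.168 > 0 and g(1) = -0.136 < 0.
Newton–Raphson from ψ = 0.5:
  ψ = 0.500: g = 0.4136, g' = -0.941 → ψ = 0.940
  ψ = 0.940: g = -0.0378, g' = -1.458 → ψ = 0.914
  ψ = 0.914: g = -0.0015, g' = -1.347 → ψ = 0.913
Converged at ψ = 0.913.
Then V = ψ·F = 0.9126·349.9 = 319.3 mol/h and L = F − V = 30.6 mol/h.

V = 319.3 mol/h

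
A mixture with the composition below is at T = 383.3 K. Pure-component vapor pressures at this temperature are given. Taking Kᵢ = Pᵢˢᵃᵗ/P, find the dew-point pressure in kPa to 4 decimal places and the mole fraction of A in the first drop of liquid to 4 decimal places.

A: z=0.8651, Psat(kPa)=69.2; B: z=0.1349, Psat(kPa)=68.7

Pdew = 69.1321 kPa, x_A = 0.8643

At the dew point ψ → 1, so Σzᵢ/Kᵢ = 1 with Kᵢ = Pᵢˢᵃᵗ/P ⇒ 1/P = Σzᵢ/Pᵢˢᵃᵗ.
1/P = 0.8651/69.2 + 0.1349/68.7 = 0.0144651 ⇒ P = 69.1321 kPa
xᵢ = zᵢP/Pᵢˢᵃᵗ ⇒ x_A = 0.8651·69.1321/69.2 = 0.8643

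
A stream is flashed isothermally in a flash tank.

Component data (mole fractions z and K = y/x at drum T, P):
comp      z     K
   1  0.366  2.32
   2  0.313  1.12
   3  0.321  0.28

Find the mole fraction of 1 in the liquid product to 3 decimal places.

x_1 = 0.231

Material balance + equilibrium reduce to Σ zᵢ(Kᵢ−1)/(1+β(Kᵢ−1)) = 0.
g(0) = ΣzᵢKᵢ − 1 = 0.290 and g(1) = 1 − Σzᵢ/Kᵢ = -0.584, so a root lies in (0, 1).
Newton iteration, β⁰ = 0.57:
  β = 0.570: g = -0.0811, g' = -0.690 → β = 0.452
  β = 0.452: g = -0.0047, g' = -0.620 → β = 0.445
Converged at β = 0.445.
Compositions from xᵢ = zᵢ/(1+β(Kᵢ−1)), yᵢ = Kᵢxᵢ:
  1: x = 0.231, y = 0.535
  2: x = 0.297, y = 0.333
  3: x = 0.472, y = 0.132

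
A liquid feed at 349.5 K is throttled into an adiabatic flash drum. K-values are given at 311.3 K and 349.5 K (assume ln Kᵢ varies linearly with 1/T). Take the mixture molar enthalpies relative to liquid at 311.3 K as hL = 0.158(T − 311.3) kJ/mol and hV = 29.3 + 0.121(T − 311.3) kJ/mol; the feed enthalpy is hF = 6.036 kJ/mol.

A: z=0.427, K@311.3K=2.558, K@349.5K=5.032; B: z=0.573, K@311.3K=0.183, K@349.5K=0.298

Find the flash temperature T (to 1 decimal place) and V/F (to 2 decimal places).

Adiabatic flash: solve Rachford–Rice at each trial T, then check hF = ψ·hV(T) + (1−ψ)·hL(T).
  T = 311.3 K: K = (2.558, 0.183), RR gives ψ = 0.155, H_out = 4.538 kJ/mol
  T = 349.5 K: K = (5.032, 0.298), RR gives ψ = 0.466, H_out = 19.035 kJ/mol
  T = 330.4 K: K = (3.659, 0.237), RR gives ψ = 0.344, H_out = 12.854 kJ/mol
  T = 320.9 K: K = (3.078, 0.209), RR gives ψ = 0.264, H_out = 9.165 kJ/mol
  T = 316.1 K: K = (2.810, 0.196), RR gives ψ = 0.214, H_out = 7.003 kJ/mol
  T = 313.7 K: K = (2.682, 0.189), RR gives ψ = 0.186, H_out = 5.815 kJ/mol
Linear interpolation between T = 313.7 (H_out = 5.815) and T = 316.1 (H_out = 7.003) on hF = 6.036 gives T ≈ 314.1 K, at which ψ = 0.19.

T = 314.1 K, V/F = 0.19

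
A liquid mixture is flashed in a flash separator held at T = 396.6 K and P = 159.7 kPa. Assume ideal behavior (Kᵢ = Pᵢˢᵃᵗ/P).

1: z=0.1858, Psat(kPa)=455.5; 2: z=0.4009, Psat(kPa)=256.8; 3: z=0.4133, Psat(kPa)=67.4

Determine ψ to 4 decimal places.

Raoult's law: Kᵢ = Pᵢˢᵃᵗ/P = Pᵢˢᵃᵗ/159.7.
  K_1 = 455.5/159.7 = 2.852223, K_2 = 256.8/159.7 = 1.608015, K_3 = 67.4/159.7 = 0.422041
Rachford–Rice: g(ψ) = Σ zᵢ(Kᵢ−1)/(1+ψ(Kᵢ−1)) = 0.
g(0) = ΣzᵢKᵢ − 1 = 0.3490 and g(1) = 1 − Σzᵢ/Kᵢ = -0.2937, so a root lies in (0, 1).
Newton–Raphson from ψ = 0.69:
  ψ = 0.6900: g = -0.07453, g' = -0.5783 → ψ = 0.5611
  ψ = 0.5611: g = -0.00302, g' = -0.5380 → ψ = 0.5555
Converged at ψ = 0.5555.

ψ = 0.5555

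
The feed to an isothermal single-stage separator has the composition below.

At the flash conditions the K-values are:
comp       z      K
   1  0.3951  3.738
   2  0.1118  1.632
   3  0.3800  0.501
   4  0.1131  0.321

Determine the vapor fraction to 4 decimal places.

Material balance + equilibrium reduce to Σ zᵢ(Kᵢ−1)/(1+ψ(Kᵢ−1)) = 0.
Feasibility: ΣzᵢKᵢ = 1.8860, Σzᵢ/Kᵢ = 1.2850 — both > 1, two phases present.
Newton iteration, ψ⁰ = 0.62:
  ψ = 0.6200: g = 0.04459, g' = -0.7840 → ψ = 0.6769
  ψ = 0.6769: g = 0.00018, g' = -0.7800 → ψ = 0.6771
Converged at ψ = 0.6771.

ψ = 0.6771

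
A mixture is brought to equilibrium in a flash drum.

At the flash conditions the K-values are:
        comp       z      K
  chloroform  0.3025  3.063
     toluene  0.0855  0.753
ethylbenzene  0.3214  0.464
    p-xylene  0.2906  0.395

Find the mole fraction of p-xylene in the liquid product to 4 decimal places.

Material balance + equilibrium reduce to Σ zᵢ(Kᵢ−1)/(1+ψ(Kᵢ−1)) = 0.
g(0) = ΣzᵢKᵢ − 1 = 0.2549 and g(1) = 1 − Σzᵢ/Kᵢ = -0.6407, so a root lies in (0, 1).
Iterate (Newton) starting at ψ = 0.43:
  ψ = 0.4300: g = -0.15443, g' = -0.7183 → ψ = 0.2150
  ψ = 0.2150: g = 0.01319, g' = -0.8821 → ψ = 0.2300
  ψ = 0.2300: g = 0.00015, g' = -0.8617 → ψ = 0.2301
Converged at ψ = 0.2301.
Compositions from xᵢ = zᵢ/(1+ψ(Kᵢ−1)), yᵢ = Kᵢxᵢ:
  chloroform: x = 0.2051, y = 0.6283
  toluene: x = 0.0907, y = 0.0683
  ethylbenzene: x = 0.3666, y = 0.1701
  p-xylene: x = 0.3376, y = 0.1334

x_p-xylene = 0.3376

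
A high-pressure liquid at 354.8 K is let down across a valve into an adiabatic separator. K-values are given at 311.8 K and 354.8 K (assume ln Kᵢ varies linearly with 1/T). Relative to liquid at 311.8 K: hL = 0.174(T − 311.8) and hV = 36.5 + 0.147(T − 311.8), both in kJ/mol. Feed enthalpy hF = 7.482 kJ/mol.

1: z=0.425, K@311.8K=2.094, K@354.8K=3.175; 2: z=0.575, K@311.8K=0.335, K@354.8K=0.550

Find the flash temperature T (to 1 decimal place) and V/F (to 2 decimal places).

Adiabatic flash: solve Rachford–Rice at each trial T, then check hF = ψ·hV(T) + (1−ψ)·hL(T).
  T = 311.8 K: K = (2.094, 0.335), RR gives ψ = 0.114, H_out = 4.143 kJ/mol
  T = 354.8 K: K = (3.175, 0.550), RR gives ψ = 0.680, H_out = 31.515 kJ/mol
  T = 333.3 K: K = (2.613, 0.436), RR gives ψ = 0.397, H_out = 18.014 kJ/mol
  T = 322.6 K: K = (2.349, 0.384), RR gives ψ = 0.264, H_out = 11.436 kJ/mol
  T = 317.2 K: K = (2.220, 0.359), RR gives ψ = 0.192, H_out = 7.916 kJ/mol
  T = 314.5 K: K = (2.157, 0.347), RR gives ψ = 0.154, H_out = 6.068 kJ/mol
  T = 315.9 K: K = (2.189, 0.353), RR gives ψ = 0.174, H_out = 7.035 kJ/mol
Linear interpolation between T = 315.9 (H_out = 7.035) and T = 317.2 (H_out = 7.916) on hF = 7.482 gives T ≈ 316.6 K, at which ψ = 0.18.

T = 316.6 K, V/F = 0.18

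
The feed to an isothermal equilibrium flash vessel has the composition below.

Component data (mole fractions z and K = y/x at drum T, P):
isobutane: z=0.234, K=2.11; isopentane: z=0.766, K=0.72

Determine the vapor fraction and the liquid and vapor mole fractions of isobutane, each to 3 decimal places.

ψ = 0.146, x_isobutane = 0.201, y_isobutane = 0.425

Material balance + equilibrium reduce to Σ zᵢ(Kᵢ−1)/(1+ψ(Kᵢ−1)) = 0.
g(0) = ΣzᵢKᵢ − 1 = 0.045 and g(1) = 1 − Σzᵢ/Kᵢ = -0.175, so a root lies in (0, 1).
Iterate (Newton) starting at ψ = 0.5:
  ψ = 0.500: g = -0.0824, g' = -0.200 → ψ = 0.089
  ψ = 0.089: g = 0.0164, g' = -0.302 → ψ = 0.143
  ψ = 0.143: g = 0.0006, g' = -0.280 → ψ = 0.146
Converged at ψ = 0.146.
Compositions from xᵢ = zᵢ/(1+ψ(Kᵢ−1)), yᵢ = Kᵢxᵢ:
  isobutane: x = 0.201, y = 0.425
  isopentane: x = 0.799, y = 0.575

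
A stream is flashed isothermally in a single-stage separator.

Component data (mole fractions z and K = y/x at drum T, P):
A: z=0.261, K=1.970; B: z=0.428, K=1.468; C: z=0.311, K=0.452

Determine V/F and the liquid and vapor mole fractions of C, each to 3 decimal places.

Rachford–Rice: g(V/F) = Σ zᵢ(Kᵢ−1)/(1+V/F(Kᵢ−1)) = 0.
Feasibility: ΣzᵢKᵢ = 1.283, Σzᵢ/Kᵢ = 1.112 — both > 1, two phases present.
Iterate (Newton) starting at V/F = 0.5:
  V/F = 0.500: g = 0.0981, g' = -0.350 → V/F = 0.780
  V/F = 0.780: g = -0.0068, g' = -0.415 → V/F = 0.764
  V/F = 0.764: g = -0.0001, g' = -0.408 → V/F = 0.763
Converged at V/F = 0.763.
Compositions from xᵢ = zᵢ/(1+V/F(Kᵢ−1)), yᵢ = Kᵢxᵢ:
  A: x = 0.150, y = 0.295
  B: x = 0.315, y = 0.463
  C: x = 0.535, y = 0.242

V/F = 0.763, x_C = 0.535, y_C = 0.242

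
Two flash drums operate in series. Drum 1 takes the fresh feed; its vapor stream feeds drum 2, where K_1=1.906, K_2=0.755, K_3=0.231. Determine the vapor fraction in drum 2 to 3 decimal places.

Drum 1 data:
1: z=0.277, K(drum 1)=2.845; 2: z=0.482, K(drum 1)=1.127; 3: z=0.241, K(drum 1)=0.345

Drum 1:
Material balance + equilibrium reduce to Σ zᵢ(Kᵢ−1)/(1+ψ₁(Kᵢ−1)) = 0.
Feasibility: ΣzᵢKᵢ = 1.414, Σzᵢ/Kᵢ = 1.224 — both > 1, two phases present.
Newton iteration, ψ₁⁰ = 0.44:
  ψ₁ = 0.440: g = 0.1183, g' = -0.498 → ψ₁ = 0.677
Converged at ψ₁ = 0.677.
Drum-1 compositions:
  1: x = 0.123, y = 0.350
  2: x = 0.444, y = 0.500
  3: x = 0.433, y = 0.149
Drum-2 feed = drum-1 vapor: z₂ = (0.3504, 0.5002, 0.1494).
Drum 2:
Newton–Raphson from ψ₂ = 0.62:
  ψ₂ = 0.620: g = -0.1608, g' = -0.482 → ψ₂ = 0.287
  ψ₂ = 0.287: g = -0.0272, g' = -0.361 → ψ₂ = 0.212
  ψ₂ = 0.212: g = -0.0000, g' = -0.362 → ψ₂ = 0.211
Converged at ψ₂ = 0.211.
  1: x = 0.294, y = 0.561
  2: x = 0.528, y = 0.398
  3: x = 0.178, y = 0.041

V/F (drum 2) = 0.211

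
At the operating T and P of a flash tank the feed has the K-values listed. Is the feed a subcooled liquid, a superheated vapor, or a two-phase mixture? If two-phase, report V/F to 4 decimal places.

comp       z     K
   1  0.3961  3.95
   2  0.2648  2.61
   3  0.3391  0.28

two-phase, V/F = 0.7697

ΣzᵢKᵢ = 2.3507; Σzᵢ/Kᵢ = 1.4128.
Both exceed 1, so a two-phase solution exists.
Material balance + equilibrium reduce to Σ zᵢ(Kᵢ−1)/(1+ψ(Kᵢ−1)) = 0.
Newton iteration, ψ⁰ = 0.5:
  ψ = 0.5000: g = 0.32682, g' = -1.2026 → ψ = 0.7718
  ψ = 0.7718: g = -0.00278, g' = -1.3479 → ψ = 0.7697
Converged at ψ = 0.7697.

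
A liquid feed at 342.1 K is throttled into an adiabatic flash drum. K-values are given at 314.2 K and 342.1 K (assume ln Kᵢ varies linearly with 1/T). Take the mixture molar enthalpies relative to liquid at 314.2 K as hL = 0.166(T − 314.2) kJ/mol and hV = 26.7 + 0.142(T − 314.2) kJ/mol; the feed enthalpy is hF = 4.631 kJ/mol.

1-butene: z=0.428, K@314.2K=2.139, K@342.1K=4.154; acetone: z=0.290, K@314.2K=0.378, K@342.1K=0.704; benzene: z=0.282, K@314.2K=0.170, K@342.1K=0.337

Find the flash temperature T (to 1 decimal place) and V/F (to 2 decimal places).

Adiabatic flash: solve Rachford–Rice at each trial T, then check hF = ψ·hV(T) + (1−ψ)·hL(T).
  T = 314.2 K: K = (2.139, 0.378, 0.170), RR gives ψ = 0.088, H_out = 2.341 kJ/mol
  T = 342.1 K: K = (4.154, 0.704, 0.337), RR gives ψ = 0.659, H_out = 21.780 kJ/mol
  T = 328.1 K: K = (3.020, 0.522, 0.243), RR gives ψ = 0.400, H_out = 12.864 kJ/mol
  T = 321.1 K: K = (2.548, 0.445, 0.204), RR gives ψ = 0.261, H_out = 8.077 kJ/mol
  T = 317.6 K: K = (2.334, 0.410, 0.186), RR gives ψ = 0.180, H_out = 5.355 kJ/mol
  T = 315.9 K: K = (2.235, 0.394, 0.178), RR gives ψ = 0.136, H_out = 3.904 kJ/mol
  T = 316.8 K: K = (2.287, 0.402, 0.182), RR gives ψ = 0.160, H_out = 4.685 kJ/mol
Linear interpolation between T = 315.9 (H_out = 3.904) and T = 316.8 (H_out = 4.685) on hF = 4.631 gives T ≈ 316.7 K, at which ψ = 0.16.

T = 316.7 K, V/F = 0.16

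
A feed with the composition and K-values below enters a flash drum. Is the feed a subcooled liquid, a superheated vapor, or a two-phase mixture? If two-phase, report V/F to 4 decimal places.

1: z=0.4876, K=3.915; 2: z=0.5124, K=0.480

ΣzᵢKᵢ = 2.1549; Σzᵢ/Kᵢ = 1.1920.
Both exceed 1, so a two-phase solution exists.
Binary case is linear: z₁(K₁−1)(1+ψ(K₂−1)) + z₂(K₂−1)(1+ψ(K₁−1)) = 0
⇒ ψ = [z₁(K₁−1)+z₂(K₂−1)] / [−(K₁−1)(K₂−1)] = 1.15491/1.51580 = 0.7619

two-phase, V/F = 0.7619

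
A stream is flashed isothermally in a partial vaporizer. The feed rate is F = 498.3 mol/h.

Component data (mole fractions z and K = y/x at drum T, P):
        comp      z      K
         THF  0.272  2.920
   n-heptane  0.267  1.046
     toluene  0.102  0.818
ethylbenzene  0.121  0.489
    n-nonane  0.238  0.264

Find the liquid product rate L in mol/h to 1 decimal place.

Iterate (Newton) starting at ψ = 0.42:
  ψ = 0.420: g = -0.0512, g' = -0.633 → ψ = 0.339
  ψ = 0.339: g = 0.0004, g' = -0.647 → ψ = 0.340
Converged at ψ = 0.340.
Then V = ψ·F = 0.3397·498.3 = 169.3 mol/h and L = F − V = 329.0 mol/h.

L = 329.0 mol/h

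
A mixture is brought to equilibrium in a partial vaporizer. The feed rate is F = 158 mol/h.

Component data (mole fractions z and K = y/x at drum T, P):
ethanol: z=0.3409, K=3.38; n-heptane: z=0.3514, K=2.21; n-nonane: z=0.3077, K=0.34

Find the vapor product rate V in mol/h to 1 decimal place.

Rachford–Rice: g(V/F) = Σ zᵢ(Kᵢ−1)/(1+V/F(Kᵢ−1)) = 0.
g(0) = ΣzᵢKᵢ − 1 = 1.0335 and g(1) = 1 − Σzᵢ/Kᵢ = -0.1649, so a root lies in (0, 1).
Newton–Raphson from V/F = 0.5:
  V/F = 0.5000: g = 0.33229, g' = -0.9009 → V/F = 0.8688
  V/F = 0.8688: g = -0.00433, g' = -1.0640 → V/F = 0.8648
  V/F = 0.8648: g = -0.00001, g' = -1.0567 → V/F = 0.8647
Converged at V/F = 0.8647.
Then V = V/F·F = 0.8647·158 = 136.6 mol/h and L = F − V = 21.4 mol/h.

V = 136.6 mol/h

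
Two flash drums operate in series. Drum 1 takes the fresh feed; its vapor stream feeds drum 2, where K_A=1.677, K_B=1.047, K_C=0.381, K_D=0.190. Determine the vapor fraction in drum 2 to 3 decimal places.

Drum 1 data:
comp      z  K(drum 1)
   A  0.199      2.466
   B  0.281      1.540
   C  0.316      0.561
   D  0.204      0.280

Drum 1:
Newton–Raphson from ψ₁ = 0.5:
  ψ₁ = 0.500: g = -0.1194, g' = -0.551 → ψ₁ = 0.283
  ψ₁ = 0.283: g = -0.0053, g' = -0.521 → ψ₁ = 0.273
Converged at ψ₁ = 0.273.
Drum-1 compositions:
  A: x = 0.142, y = 0.350
  B: x = 0.245, y = 0.377
  C: x = 0.359, y = 0.201
  D: x = 0.254, y = 0.071
Drum-2 feed = drum-1 vapor: z₂ = (0.3504, 0.3771, 0.2014, 0.0711).
Drum 2:
Iterate (Newton) starting at ψ₂ = 0.5:
  ψ₂ = 0.500: g = -0.0829, g' = -0.384 → ψ₂ = 0.284
  ψ₂ = 0.284: g = -0.0097, g' = -0.306 → ψ₂ = 0.252
Converged at ψ₂ = 0.252.
  A: x = 0.299, y = 0.502
  B: x = 0.373, y = 0.390
  C: x = 0.239, y = 0.091
  D: x = 0.089, y = 0.017

V/F (drum 2) = 0.252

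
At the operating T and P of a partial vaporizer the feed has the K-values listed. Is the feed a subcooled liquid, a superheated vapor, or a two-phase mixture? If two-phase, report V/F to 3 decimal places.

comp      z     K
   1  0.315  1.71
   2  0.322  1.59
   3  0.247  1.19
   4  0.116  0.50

ΣzᵢKᵢ = 1.403; Σzᵢ/Kᵢ = 0.826.
Since Σzᵢ/Kᵢ < 1 the mixture is above its dew point — single vapor phase.

superheated vapor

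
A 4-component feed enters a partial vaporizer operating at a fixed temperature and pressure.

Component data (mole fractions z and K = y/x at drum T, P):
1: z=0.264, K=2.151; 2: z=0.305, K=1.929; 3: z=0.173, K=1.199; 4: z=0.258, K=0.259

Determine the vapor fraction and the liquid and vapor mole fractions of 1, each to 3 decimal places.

ψ = 0.666, x_1 = 0.149, y_1 = 0.321

Iterate (Newton) starting at ψ = 0.5:
  ψ = 0.500: g = 0.1140, g' = -0.627 → ψ = 0.682
  ψ = 0.682: g = -0.0124, g' = -0.792 → ψ = 0.666
Converged at ψ = 0.666.
Compositions from xᵢ = zᵢ/(1+ψ(Kᵢ−1)), yᵢ = Kᵢxᵢ:
  1: x = 0.149, y = 0.321
  2: x = 0.188, y = 0.363
  3: x = 0.153, y = 0.183
  4: x = 0.509, y = 0.132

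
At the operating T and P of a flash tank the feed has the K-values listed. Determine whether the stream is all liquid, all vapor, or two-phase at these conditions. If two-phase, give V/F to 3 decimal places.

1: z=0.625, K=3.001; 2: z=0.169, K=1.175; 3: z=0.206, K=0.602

ΣzᵢKᵢ = 2.198; Σzᵢ/Kᵢ = 0.694.
Since Σzᵢ/Kᵢ < 1 the mixture is above its dew point — single vapor phase.

all vapor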